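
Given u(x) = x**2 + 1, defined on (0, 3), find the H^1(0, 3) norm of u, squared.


||u||_{H^1}^2 = 528/5

The H^1 norm (squared) on an interval (0, L) is
  ||u||_{H^1}^2 = ∫_0^L u(x)^2 dx + ∫_0^L u'(x)^2 dx.
Compute u'(x) = 2*x.
Then u(x)^2 = x**4 + 2*x**2 + 1 and u'(x)^2 = 4*x**2.
Integrate each monomial from 0 to 3 using ∫_0^3 c·x^n dx = c·3^(n+1)/(n+1):
  ∫_0^3 u(x)^2 dx = ∫_0^3 (x^4 + 2*x^2 + 1) dx. Term by term:
    ∫_0^3 x^4 dx = 243/5;  ∫_0^3 2*x^2 dx = 18;  ∫_0^3 1 dx = 3.
  Sum: 243/5 + 18 + 3 = 348/5.
  ∫_0^3 u'(x)^2 dx = ∫_0^3 (4*x^2) dx. Term by term:
    ∫_0^3 4*x^2 dx = 36.
Adding: ||u||_{H^1}^2 = 348/5 + 36 = 528/5.


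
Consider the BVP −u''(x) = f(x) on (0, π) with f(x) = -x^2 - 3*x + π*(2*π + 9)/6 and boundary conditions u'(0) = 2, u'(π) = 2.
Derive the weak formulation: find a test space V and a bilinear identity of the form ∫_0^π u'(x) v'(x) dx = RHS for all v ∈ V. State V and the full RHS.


V = H^1(0, π) (v unrestricted at boundary; u is determined up to an additive constant); weak form: ∫_0^π u'v' dx = ∫_0^π (-x^2 - 3*x + π*(2*π + 9)/6) v dx + 2·v(π) − 2·v(0) for all v ∈ V.

Multiply both sides by a test function v and integrate from 0 to π:
  ∫_0^π −u''(x) v(x) dx = ∫_0^π f(x) v(x) dx.
Integrate the LHS by parts once:
  ∫_0^π −u'' v dx = −[u'(x) v(x)]_0^π + ∫_0^π u'(x) v'(x) dx.
Thus ∫_0^π u'(x) v'(x) dx = ∫_0^π f(x) v(x) dx + [u'(x) v(x)]_0^π.
Choose V so that boundary terms are either known or forced to vanish.
u has inhomogeneous Neumann u'(0) = 2, u'(π) = 2. [u' v]_0^π = (2)·v(π) − (2)·v(0) = 2·v(π) − 2·v(0). Take V = H^1(0, π); boundary term becomes part of RHS.
Weak formulation: find u (satisfying any essential BC) such that ∫_0^π u'(x) v'(x) dx = ∫_0^π f v dx + 2·v(π) − 2·v(0) for all v ∈ V (Neumann data are natural BCs: they enter the RHS as boundary terms).
Substituting f(x) = -x^2 - 3*x + π*(2*π + 9)/6, the right-hand side is ∫_0^π (-x^2 - 3*x + π*(2*π + 9)/6) v dx + 2·v(π) − 2·v(0).
Compatibility check (pure Neumann): taking v ≡ 1 ∈ V gives 0 = ∫_0^π f dx + (2) − (2), i.e. ∫_0^π f dx must equal u'(0) − u'(π) = 0. Indeed ∫_0^π (-x^2 - 3*x + π*(2*π + 9)/6) dx = 0, so the data are compatible. The solution is then unique only up to an additive constant (fix it e.g. by requiring ∫_0^π u dx = 0).


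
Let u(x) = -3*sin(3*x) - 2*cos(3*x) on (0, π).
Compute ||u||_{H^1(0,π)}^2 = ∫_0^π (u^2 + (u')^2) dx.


||u||_{H^1(0,π)}^2 = 65*π

u'(x) = 6*sin(3*x) - 9*cos(3*x).
Expand u² and (u')² and integrate term by term on (0, π), using: for integers n ≥ 1, ∫_0^π sin²(nx) dx = ∫_0^π cos²(nx) dx = π/2; for n ≠ n', ∫_0^π sin(nx)sin(n'x) dx = ∫_0^π cos(nx)cos(n'x) dx = 0; and by product-to-sum, ∫_0^π sin(nx)cos(n'x) dx = ½∫_0^π [sin((n+n')x) + sin((n−n')x)] dx, which is 0 when n+n' is even and 2n/(n²−n'²) when n+n' is odd (it need not vanish on (0, π)).
  u² squared terms: (-3)²·∫sin(3x)² dx = 9·π/2 = 9*π/2;  (-2)²·∫cos(3x)² dx = 4·π/2 = 2*π.
  u² cross terms: 2·(-3)·(-2)·∫sin(3x)·cos(3x) dx = 12·(0) = 0.
  So ∫_0^π u² dx = 9*π/2 + 2*π + 0 = 13*π/2.
  (u')² squared terms: (-9)²·∫cos(3x)² dx = 81·π/2 = 81*π/2;  (6)²·∫sin(3x)² dx = 36·π/2 = 18*π.
  (u')² cross terms: 2·(-9)·(6)·∫cos(3x)·sin(3x) dx = -108·(0) = 0.
  So ∫_0^π (u')² dx = 81*π/2 + 18*π + 0 = 117*π/2.
||u||_{H^1}^2 = (13*π/2) + (117*π/2) = 65*π.


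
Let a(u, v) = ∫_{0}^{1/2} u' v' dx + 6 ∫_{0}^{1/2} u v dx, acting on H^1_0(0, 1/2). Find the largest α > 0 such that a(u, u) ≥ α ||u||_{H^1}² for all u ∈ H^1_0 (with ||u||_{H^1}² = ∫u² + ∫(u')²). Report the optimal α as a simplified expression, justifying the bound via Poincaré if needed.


α = 1

Coercivity of a(·,·) on H^1_0(0, 1/2) means a(u, u) ≥ α ||u||_{H^1}² for every u ∈ H^1_0.
The interval has length L = 1/2, and Poincaré/coercivity depend only on L. Here a(u, u) = ∫(u')² + (6)·∫u².
Here c = 6 ≥ 1, so a(u,u) = ∫(u')² + c∫u² ≥ ∫(u')² + ∫u² = ||u||_{H^1}², i.e. α = 1 works. No larger α is possible: a(u,u) ≥ α||u||_{H^1}² means (1−α)∫(u')² ≥ (α−c)∫u², and for the modes u_n = sin(nπ(x−x₀)/L) (x₀ the left endpoint) one has ∫u_n²/∫(u_n')² = (L/(nπ))² → 0, so a(u_n,u_n)/||u_n||_{H^1}² → 1. Hence the optimal constant is α = 1.
Therefore α = 1.


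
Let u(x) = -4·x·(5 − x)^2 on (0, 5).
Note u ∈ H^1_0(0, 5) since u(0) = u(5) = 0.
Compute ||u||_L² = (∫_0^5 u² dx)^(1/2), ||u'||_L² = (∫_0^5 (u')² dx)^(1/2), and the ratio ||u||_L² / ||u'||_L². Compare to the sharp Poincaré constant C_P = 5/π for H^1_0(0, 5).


||u||_L² / ||u'||_L² = 5*sqrt(14)/14 < C_P = 5/π.

u(x) = -4·x·(5 − x)^2, so u'(x) = 4*(5 - 3*x)*(x - 5).
u(x) = -4·x·(5 − x)^2 vanishes at x = 0 and x = 5, so u ∈ H^1_0(0, 5). Differentiate via the product rule and integrate the resulting polynomials term by term.
  ∫_0^5 u² dx = ∫_0^5 (16*x^6 - 320*x^5 + 2400*x^4 - 8000*x^3 + 10000*x^2) dx. Term by term:
    ∫_0^5 16*x^6 dx = 1250000/7;  ∫_0^5 -320*x^5 dx = -2500000/3;  ∫_0^5 2400*x^4 dx = 1500000;
    ∫_0^5 -8000*x^3 dx = -1250000;  ∫_0^5 10000*x^2 dx = 1250000/3.
  Sum: 1250000/7 − 2500000/3 + 1500000 − 1250000 + 1250000/3 = 250000/21.
  ∫_0^5 (u')² dx = ∫_0^5 (144*x^4 - 1920*x^3 + 8800*x^2 - 16000*x + 10000) dx. Term by term:
    ∫_0^5 144*x^4 dx = 90000;  ∫_0^5 -1920*x^3 dx = -300000;  ∫_0^5 8800*x^2 dx = 1100000/3;
    ∫_0^5 -16000*x dx = -200000;  ∫_0^5 10000 dx = 50000.
  Sum: 90000 − 300000 + 1100000/3 − 200000 + 50000 = 20000/3.
∫_0^5 u² dx = 250000/21, so ||u||_L² = 500*sqrt(21)/21.
∫_0^5 (u')² dx = 20000/3, so ||u'||_L² = 100*sqrt(6)/3.
Ratio ||u||_L² / ||u'||_L² = 5*sqrt(14)/14.
Sharp Poincaré constant on H^1_0(0, 5) is C_P = L/π = 5/π, achieved by sin(π/5·x).
A polynomial bump cannot attain the sharp Poincaré constant (only the first sine eigenfunction does), so the ratio is strictly less than C_P, consistent with ||u||_L² ≤ C_P ||u'||_L².


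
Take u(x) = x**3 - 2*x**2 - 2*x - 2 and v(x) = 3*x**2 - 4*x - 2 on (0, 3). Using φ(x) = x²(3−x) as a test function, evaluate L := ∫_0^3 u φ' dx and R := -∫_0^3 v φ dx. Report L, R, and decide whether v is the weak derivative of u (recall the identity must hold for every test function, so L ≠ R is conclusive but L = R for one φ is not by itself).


LHS = -54/5, RHS = -54/5. Yes, v = u' weakly.

u(x) = x**3 - 2*x**2 - 2*x - 2, classical derivative u'(x) = 3*x**2 - 4*x - 2.
φ(x) = x²(3−x), so φ'(x) = 3*x*(2 - x).
Note φ(0) = φ(3) = 0, so the boundary term u·φ vanishes.
LHS = ∫_0^3 u(x) φ'(x) dx = ∫_0^3 (-3*x^5 + 12*x^4 - 6*x^3 - 6*x^2 - 12*x) dx. Term by term:
  ∫_0^3 -3*x^5 dx = -729/2;  ∫_0^3 12*x^4 dx = 2916/5;  ∫_0^3 -6*x^3 dx = -243/2;
  ∫_0^3 -6*x^2 dx = -54;  ∫_0^3 -12*x dx = -54.
Sum: -729/2 + 2916/5 − 243/2 − 54 − 54 = -54/5.
So LHS = -54/5.
∫_0^3 v(x) φ(x) dx = ∫_0^3 (-3*x^5 + 13*x^4 - 10*x^3 - 6*x^2) dx. Term by term:
  ∫_0^3 -3*x^5 dx = -729/2;  ∫_0^3 13*x^4 dx = 3159/5;  ∫_0^3 -10*x^3 dx = -405/2;
  ∫_0^3 -6*x^2 dx = -54.
Sum: -729/2 + 3159/5 − 405/2 − 54 = 54/5.
So RHS = -∫_0^3 v(x) φ(x) dx = -54/5.
LHS = RHS, so the identity holds for this test φ.
Moreover u is smooth here and v(x) = u'(x) = 3*x**2 - 4*x - 2 pointwise, so the identity holds for every test function. Hence v is the weak derivative of u.


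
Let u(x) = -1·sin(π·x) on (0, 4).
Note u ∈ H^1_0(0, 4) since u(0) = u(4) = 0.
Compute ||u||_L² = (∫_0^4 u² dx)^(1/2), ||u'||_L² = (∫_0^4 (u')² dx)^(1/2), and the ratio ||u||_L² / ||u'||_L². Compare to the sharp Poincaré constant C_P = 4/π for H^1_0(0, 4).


||u||_L² / ||u'||_L² = 1/π < C_P = 4/π.

u(x) = -1·sin(π·x), so u'(x) = -π*cos(π*x).
Writing u(x) = A·sin(kπx/L) with A = -1 and k = 4, use ∫_0^L sin²(kπx/L) dx = L/2 and ∫_0^L cos²(kπx/L) dx = L/2.
u² = 1·sin²(π·x) and (u')² = π^2·cos²(π·x), and each of sin², cos² integrates to L/2 = 2 over (0, 4).
∫_0^4 u² dx = 2, so ||u||_L² = sqrt(2).
∫_0^4 (u')² dx = 2*π^2, so ||u'||_L² = sqrt(2)*π.
Ratio ||u||_L² / ||u'||_L² = 1/π.
Sharp Poincaré constant on H^1_0(0, 4) is C_P = L/π = 4/π, achieved by sin(π/4·x).
This is the k = 4 harmonic; the ratio L/(kπ) is strictly less than C_P = L/π, consistent with the sharp inequality ||u||_L² ≤ C_P ||u'||_L².


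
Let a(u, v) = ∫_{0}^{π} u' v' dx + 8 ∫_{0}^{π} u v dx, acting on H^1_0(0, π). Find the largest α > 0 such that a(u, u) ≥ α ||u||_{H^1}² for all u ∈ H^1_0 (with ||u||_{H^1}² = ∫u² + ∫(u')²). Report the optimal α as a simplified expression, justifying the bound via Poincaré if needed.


α = 1

Coercivity of a(·,·) on H^1_0(0, π) means a(u, u) ≥ α ||u||_{H^1}² for every u ∈ H^1_0.
The interval has length L = π, and Poincaré/coercivity depend only on L. Here a(u, u) = ∫(u')² + (8)·∫u².
Here c = 8 ≥ 1, so a(u,u) = ∫(u')² + c∫u² ≥ ∫(u')² + ∫u² = ||u||_{H^1}², i.e. α = 1 works. No larger α is possible: a(u,u) ≥ α||u||_{H^1}² means (1−α)∫(u')² ≥ (α−c)∫u², and for the modes u_n = sin(nπ(x−x₀)/L) (x₀ the left endpoint) one has ∫u_n²/∫(u_n')² = (L/(nπ))² → 0, so a(u_n,u_n)/||u_n||_{H^1}² → 1. Hence the optimal constant is α = 1.
Therefore α = 1.


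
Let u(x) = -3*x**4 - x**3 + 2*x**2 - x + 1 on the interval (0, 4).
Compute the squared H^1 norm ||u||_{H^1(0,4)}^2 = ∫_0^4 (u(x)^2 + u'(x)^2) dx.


||u||_{H^1}^2 = 9831176/15

The H^1 norm (squared) on an interval (0, L) is
  ||u||_{H^1}^2 = ∫_0^L u(x)^2 dx + ∫_0^L u'(x)^2 dx.
Compute u'(x) = -12*x**3 - 3*x**2 + 4*x - 1.
Then u(x)^2 = 9*x**8 + 6*x**7 - 11*x**6 + 2*x**5 - 6*x**3 + 5*x**2 - 2*x + 1 and u'(x)^2 = 144*x**6 + 72*x**5 - 87*x**4 + 22*x**2 - 8*x + 1.
Integrate each monomial from 0 to 4 using ∫_0^4 c·x^n dx = c·4^(n+1)/(n+1):
  ∫_0^4 u(x)^2 dx = ∫_0^4 (9*x^8 + 6*x^7 - 11*x^6 + 2*x^5 - 6*x^3 + 5*x^2 - 2*x + 1) dx. Term by term:
    ∫_0^4 9*x^8 dx = 262144;  ∫_0^4 6*x^7 dx = 49152;  ∫_0^4 -11*x^6 dx = -180224/7;
    ∫_0^4 2*x^5 dx = 4096/3;  ∫_0^4 -6*x^3 dx = -384;  ∫_0^4 5*x^2 dx = 320/3;
    ∫_0^4 -2*x dx = -16;  ∫_0^4 1 dx = 4.
  Sum: 262144 + 49152 − 180224/7 + 4096/3 − 384 + 320/3 − 16 + 4 = 2006380/7.
  ∫_0^4 u'(x)^2 dx = ∫_0^4 (144*x^6 + 72*x^5 - 87*x^4 + 22*x^2 - 8*x + 1) dx. Term by term:
    ∫_0^4 144*x^6 dx = 2359296/7;  ∫_0^4 72*x^5 dx = 49152;  ∫_0^4 -87*x^4 dx = -89088/5;
    ∫_0^4 22*x^2 dx = 1408/3;  ∫_0^4 -8*x dx = -64;  ∫_0^4 1 dx = 4.
  Sum: 2359296/7 + 49152 − 89088/5 + 1408/3 − 64 + 4 = 38722532/105.
Adding: ||u||_{H^1}^2 = 2006380/7 + 38722532/105 = 9831176/15.


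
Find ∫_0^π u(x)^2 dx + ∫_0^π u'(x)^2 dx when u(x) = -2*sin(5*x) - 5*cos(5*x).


||u||_{H^1(0,π)}^2 = 377*π

u'(x) = 25*sin(5*x) - 10*cos(5*x).
Expand u² and (u')² and integrate term by term on (0, π), using: for integers n ≥ 1, ∫_0^π sin²(nx) dx = ∫_0^π cos²(nx) dx = π/2; for n ≠ n', ∫_0^π sin(nx)sin(n'x) dx = ∫_0^π cos(nx)cos(n'x) dx = 0; and by product-to-sum, ∫_0^π sin(nx)cos(n'x) dx = ½∫_0^π [sin((n+n')x) + sin((n−n')x)] dx, which is 0 when n+n' is even and 2n/(n²−n'²) when n+n' is odd (it need not vanish on (0, π)).
  u² squared terms: (-5)²·∫cos(5x)² dx = 25·π/2 = 25*π/2;  (-2)²·∫sin(5x)² dx = 4·π/2 = 2*π.
  u² cross terms: 2·(-5)·(-2)·∫cos(5x)·sin(5x) dx = 20·(0) = 0.
  So ∫_0^π u² dx = 25*π/2 + 2*π + 0 = 29*π/2.
  (u')² squared terms: (-10)²·∫cos(5x)² dx = 100·π/2 = 50*π;  (25)²·∫sin(5x)² dx = 625·π/2 = 625*π/2.
  (u')² cross terms: 2·(-10)·(25)·∫cos(5x)·sin(5x) dx = -500·(0) = 0.
  So ∫_0^π (u')² dx = 50*π + 625*π/2 + 0 = 725*π/2.
||u||_{H^1}^2 = (29*π/2) + (725*π/2) = 377*π.


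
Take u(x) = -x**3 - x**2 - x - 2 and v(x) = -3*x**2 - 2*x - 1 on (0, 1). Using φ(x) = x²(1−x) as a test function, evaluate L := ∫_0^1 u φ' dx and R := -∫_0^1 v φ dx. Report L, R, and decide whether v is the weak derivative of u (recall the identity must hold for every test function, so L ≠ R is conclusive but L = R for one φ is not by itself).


LHS = 17/60, RHS = 17/60. Yes, v = u' weakly.

u(x) = -x**3 - x**2 - x - 2, classical derivative u'(x) = -3*x**2 - 2*x - 1.
φ(x) = x²(1−x), so φ'(x) = x*(2 - 3*x).
Note φ(0) = φ(1) = 0, so the boundary term u·φ vanishes.
LHS = ∫_0^1 u(x) φ'(x) dx = ∫_0^1 (3*x^5 + x^4 + x^3 + 4*x^2 - 4*x) dx. Term by term:
  ∫_0^1 3*x^5 dx = 1/2;  ∫_0^1 x^4 dx = 1/5;  ∫_0^1 x^3 dx = 1/4;
  ∫_0^1 4*x^2 dx = 4/3;  ∫_0^1 -4*x dx = -2.
Sum: 1/2 + 1/5 + 1/4 + 4/3 − 2 = 17/60.
So LHS = 17/60.
∫_0^1 v(x) φ(x) dx = ∫_0^1 (3*x^5 - x^4 - x^3 - x^2) dx. Term by term:
  ∫_0^1 3*x^5 dx = 1/2;  ∫_0^1 -x^4 dx = -1/5;  ∫_0^1 -x^3 dx = -1/4;
  ∫_0^1 -x^2 dx = -1/3.
Sum: 1/2 − 1/5 − 1/4 − 1/3 = -17/60.
So RHS = -∫_0^1 v(x) φ(x) dx = 17/60.
LHS = RHS, so the identity holds for this test φ.
Moreover u is smooth here and v(x) = u'(x) = -3*x**2 - 2*x - 1 pointwise, so the identity holds for every test function. Hence v is the weak derivative of u.


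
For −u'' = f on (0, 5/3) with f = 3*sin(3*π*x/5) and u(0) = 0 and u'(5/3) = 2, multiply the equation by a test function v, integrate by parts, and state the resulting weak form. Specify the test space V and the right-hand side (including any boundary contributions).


V = {v ∈ H^1(0, 5/3) : v(0) = 0} (test functions vanish at x = 0 where u is specified); weak form: ∫_0^5/3 u'v' dx = ∫_0^5/3 (3*sin(3*π*x/5)) v dx + 2·v(5/3) for all v ∈ V.

Multiply both sides by a test function v and integrate from 0 to 5/3:
  ∫_0^5/3 −u''(x) v(x) dx = ∫_0^5/3 f(x) v(x) dx.
Integrate the LHS by parts once:
  ∫_0^5/3 −u'' v dx = −[u'(x) v(x)]_0^5/3 + ∫_0^5/3 u'(x) v'(x) dx.
Thus ∫_0^5/3 u'(x) v'(x) dx = ∫_0^5/3 f(x) v(x) dx + [u'(x) v(x)]_0^5/3.
Choose V so that boundary terms are either known or forced to vanish.
Mixed BC: u(0) = 0 (Dirichlet) and u'(5/3) = 2 (Neumann). Define V = {v ∈ H^1(0, 5/3) : v(0) = 0}. Then [u' v]_0^5/3 = u'(5/3)·v(5/3) − u'(0)·0 = 2·v(5/3).
Weak formulation: find u (satisfying any essential BC) such that ∫_0^5/3 u'(x) v'(x) dx = ∫_0^5/3 f v dx + 2·v(5/3) for all v ∈ V (Dirichlet at 0 absorbed into V; Neumann datum at x = 5/3 contributes the boundary term).
Substituting f(x) = 3*sin(3*π*x/5), the right-hand side is ∫_0^5/3 (3*sin(3*π*x/5)) v dx + 2·v(5/3).


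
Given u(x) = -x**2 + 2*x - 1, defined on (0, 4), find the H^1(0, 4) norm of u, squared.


||u||_{H^1}^2 = 1292/15

The H^1 norm (squared) on an interval (0, L) is
  ||u||_{H^1}^2 = ∫_0^L u(x)^2 dx + ∫_0^L u'(x)^2 dx.
Compute u'(x) = 2 - 2*x.
Then u(x)^2 = x**4 - 4*x**3 + 6*x**2 - 4*x + 1 and u'(x)^2 = 4*x**2 - 8*x + 4.
Integrate each monomial from 0 to 4 using ∫_0^4 c·x^n dx = c·4^(n+1)/(n+1):
  ∫_0^4 u(x)^2 dx = ∫_0^4 (x^4 - 4*x^3 + 6*x^2 - 4*x + 1) dx. Term by term:
    ∫_0^4 x^4 dx = 1024/5;  ∫_0^4 -4*x^3 dx = -256;  ∫_0^4 6*x^2 dx = 128;
    ∫_0^4 -4*x dx = -32;  ∫_0^4 1 dx = 4.
  Sum: 1024/5 − 256 + 128 − 32 + 4 = 244/5.
  ∫_0^4 u'(x)^2 dx = ∫_0^4 (4*x^2 - 8*x + 4) dx. Term by term:
    ∫_0^4 4*x^2 dx = 256/3;  ∫_0^4 -8*x dx = -64;  ∫_0^4 4 dx = 16.
  Sum: 256/3 − 64 + 16 = 112/3.
Adding: ||u||_{H^1}^2 = 244/5 + 112/3 = 1292/15.


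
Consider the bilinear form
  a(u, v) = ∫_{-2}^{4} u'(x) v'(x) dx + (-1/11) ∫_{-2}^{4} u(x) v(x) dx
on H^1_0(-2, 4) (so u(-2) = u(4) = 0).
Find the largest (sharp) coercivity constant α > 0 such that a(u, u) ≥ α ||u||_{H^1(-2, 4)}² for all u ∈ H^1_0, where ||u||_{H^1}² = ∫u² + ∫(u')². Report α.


α = (-36/11 + π^2)/(π^2 + 36)

Coercivity of a(·,·) on H^1_0(-2, 4) means a(u, u) ≥ α ||u||_{H^1}² for every u ∈ H^1_0.
The interval has length L = 6, and Poincaré/coercivity depend only on L. Here a(u, u) = ∫(u')² + (-1/11)·∫u².
Here c = -1/11 < 0 with |c| < (π/L)² = π^2/36, so coercivity still holds. The condition a(u,u) ≥ α||u||_{H^1}² reads (1−α)∫(u')² ≥ (α−c)∫u². Any admissible α is ≤ 1 (rapidly oscillating u have ∫u²/∫(u')² → 0), and α = 1 would force 0 ≥ (1−c)∫u², impossible since c < 1; so 1−α > 0. By the sharp Poincaré inequality on H^1_0 of an interval of length L, ∫(u')² ≥ (π/L)²∫u² with equality for the first sine mode sin(π(x−x₀)/L) (x₀ the left endpoint), so the inequality holds for all u iff (1−α)(π/L)² ≥ α − c, i.e. α ≤ ((π/L)² + c)/((π/L)² + 1) = (1 + c(L/π)²)/(1 + (L/π)²). (Direct route, valid since c ≤ 0: Poincaré gives c∫u² ≥ c(L/π)²∫(u')², so a(u,u) ≥ (1 + c(L/π)²)∫(u')², while ||u||_{H^1}² ≤ (1 + (L/π)²)∫(u')²; dividing yields the same α.) With (π/L)² = π^2/36 and c = -1/11, the largest admissible constant is α = ((π/L)² + c)/((π/L)² + 1).
Simplifying, α = (-36/11 + π^2)/(π^2 + 36).


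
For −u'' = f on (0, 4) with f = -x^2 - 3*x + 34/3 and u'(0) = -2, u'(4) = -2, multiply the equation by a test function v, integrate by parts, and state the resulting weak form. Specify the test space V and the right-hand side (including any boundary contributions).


V = H^1(0, 4) (v unrestricted at boundary; u is determined up to an additive constant); weak form: ∫_0^4 u'v' dx = ∫_0^4 (-x^2 - 3*x + 34/3) v dx − 2·v(4) + 2·v(0) for all v ∈ V.

Multiply both sides by a test function v and integrate from 0 to 4:
  ∫_0^4 −u''(x) v(x) dx = ∫_0^4 f(x) v(x) dx.
Integrate the LHS by parts once:
  ∫_0^4 −u'' v dx = −[u'(x) v(x)]_0^4 + ∫_0^4 u'(x) v'(x) dx.
Thus ∫_0^4 u'(x) v'(x) dx = ∫_0^4 f(x) v(x) dx + [u'(x) v(x)]_0^4.
Choose V so that boundary terms are either known or forced to vanish.
u has inhomogeneous Neumann u'(0) = -2, u'(4) = -2. [u' v]_0^4 = (-2)·v(4) − (-2)·v(0) = − 2·v(4) + 2·v(0). Take V = H^1(0, 4); boundary term becomes part of RHS.
Weak formulation: find u (satisfying any essential BC) such that ∫_0^4 u'(x) v'(x) dx = ∫_0^4 f v dx − 2·v(4) + 2·v(0) for all v ∈ V (Neumann data are natural BCs: they enter the RHS as boundary terms).
Substituting f(x) = -x^2 - 3*x + 34/3, the right-hand side is ∫_0^4 (-x^2 - 3*x + 34/3) v dx − 2·v(4) + 2·v(0).
Compatibility check (pure Neumann): taking v ≡ 1 ∈ V gives 0 = ∫_0^4 f dx + (-2) − (-2), i.e. ∫_0^4 f dx must equal u'(0) − u'(4) = 0. Indeed ∫_0^4 (-x^2 - 3*x + 34/3) dx = 0, so the data are compatible. The solution is then unique only up to an additive constant (fix it e.g. by requiring ∫_0^4 u dx = 0).


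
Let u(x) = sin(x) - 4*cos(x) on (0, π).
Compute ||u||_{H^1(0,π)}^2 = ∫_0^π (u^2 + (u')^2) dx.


||u||_{H^1(0,π)}^2 = 17*π

u'(x) = 4*sin(x) + cos(x).
Expand u² and (u')² and integrate term by term on (0, π), using: for integers n ≥ 1, ∫_0^π sin²(nx) dx = ∫_0^π cos²(nx) dx = π/2; for n ≠ n', ∫_0^π sin(nx)sin(n'x) dx = ∫_0^π cos(nx)cos(n'x) dx = 0; and by product-to-sum, ∫_0^π sin(nx)cos(n'x) dx = ½∫_0^π [sin((n+n')x) + sin((n−n')x)] dx, which is 0 when n+n' is even and 2n/(n²−n'²) when n+n' is odd (it need not vanish on (0, π)).
  u² squared terms: (-4)²·∫cos(x)² dx = 16·π/2 = 8*π;  (1)²·∫sin(x)² dx = 1·π/2 = π/2.
  u² cross terms: 2·(-4)·(1)·∫cos(x)·sin(x) dx = -8·(0) = 0.
  So ∫_0^π u² dx = 8*π + π/2 + 0 = 17*π/2.
  (u')² squared terms: (4)²·∫sin(x)² dx = 16·π/2 = 8*π;  (1)²·∫cos(x)² dx = 1·π/2 = π/2.
  (u')² cross terms: 2·(4)·(1)·∫sin(x)·cos(x) dx = 8·(0) = 0.
  So ∫_0^π (u')² dx = 8*π + π/2 + 0 = 17*π/2.
||u||_{H^1}^2 = (17*π/2) + (17*π/2) = 17*π.


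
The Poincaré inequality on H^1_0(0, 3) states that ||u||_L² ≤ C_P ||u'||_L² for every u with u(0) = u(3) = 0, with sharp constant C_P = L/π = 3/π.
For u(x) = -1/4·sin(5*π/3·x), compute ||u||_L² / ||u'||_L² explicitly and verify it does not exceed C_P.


||u||_L² / ||u'||_L² = 3/(5*π) < C_P = 3/π.

u(x) = -1/4·sin(5*π/3·x), so u'(x) = -5*π*cos(5*π*x/3)/12.
Writing u(x) = A·sin(kπx/L) with A = -1/4 and k = 5, use ∫_0^L sin²(kπx/L) dx = L/2 and ∫_0^L cos²(kπx/L) dx = L/2.
u² = 1/16·sin²(5*π/3·x) and (u')² = 25*π^2/144·cos²(5*π/3·x), and each of sin², cos² integrates to L/2 = 3/2 over (0, 3).
∫_0^3 u² dx = 3/32, so ||u||_L² = sqrt(6)/8.
∫_0^3 (u')² dx = 25*π^2/96, so ||u'||_L² = 5*sqrt(6)*π/24.
Ratio ||u||_L² / ||u'||_L² = 3/(5*π).
Sharp Poincaré constant on H^1_0(0, 3) is C_P = L/π = 3/π, achieved by sin(π/3·x).
This is the k = 5 harmonic; the ratio L/(kπ) is strictly less than C_P = L/π, consistent with the sharp inequality ||u||_L² ≤ C_P ||u'||_L².


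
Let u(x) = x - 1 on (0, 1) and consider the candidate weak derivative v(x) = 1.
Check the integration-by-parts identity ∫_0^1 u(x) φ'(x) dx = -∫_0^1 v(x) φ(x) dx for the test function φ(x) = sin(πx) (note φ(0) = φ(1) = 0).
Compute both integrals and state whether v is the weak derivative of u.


LHS = -2/π, RHS = -2/π. Yes, v = u' weakly.

u(x) = x - 1, classical derivative u'(x) = 1.
φ(x) = sin(πx), so φ'(x) = π*cos(π*x).
Note φ(0) = φ(1) = 0, so the boundary term u·φ vanishes.
LHS = ∫_0^1 u(x) φ'(x) dx = ∫_0^1 (π*x*cos(π*x) - π*cos(π*x)) dx. Term by term:
  ∫_0^1 -π*cos(π*x) dx = 0;  ∫_0^1 π*x*cos(π*x) dx = -2/π.
Sum: 0 − 2/π = -2/π.
So LHS = -2/π.
∫_0^1 v(x) φ(x) dx = ∫_0^1 (sin(π*x)) dx. Term by term:
  ∫_0^1 sin(π*x) dx = 2/π.
So RHS = -∫_0^1 v(x) φ(x) dx = -2/π.
LHS = RHS, so the identity holds for this test φ.
Moreover u is smooth here and v(x) = u'(x) = 1 pointwise, so the identity holds for every test function. Hence v is the weak derivative of u.


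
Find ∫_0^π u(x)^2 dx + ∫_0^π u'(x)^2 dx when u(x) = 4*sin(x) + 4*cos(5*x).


||u||_{H^1(0,π)}^2 = 224*π

u'(x) = -20*sin(5*x) + 4*cos(x).
Expand u² and (u')² and integrate term by term on (0, π), using: for integers n ≥ 1, ∫_0^π sin²(nx) dx = ∫_0^π cos²(nx) dx = π/2; for n ≠ n', ∫_0^π sin(nx)sin(n'x) dx = ∫_0^π cos(nx)cos(n'x) dx = 0; and by product-to-sum, ∫_0^π sin(nx)cos(n'x) dx = ½∫_0^π [sin((n+n')x) + sin((n−n')x)] dx, which is 0 when n+n' is even and 2n/(n²−n'²) when n+n' is odd (it need not vanish on (0, π)).
  u² squared terms: (4)²·∫cos(5x)² dx = 16·π/2 = 8*π;  (4)²·∫sin(x)² dx = 16·π/2 = 8*π.
  u² cross terms: 2·(4)·(4)·∫cos(5x)·sin(x) dx = 32·(0) = 0.
  So ∫_0^π u² dx = 8*π + 8*π + 0 = 16*π.
  (u')² squared terms: (-20)²·∫sin(5x)² dx = 400·π/2 = 200*π;  (4)²·∫cos(x)² dx = 16·π/2 = 8*π.
  (u')² cross terms: 2·(-20)·(4)·∫sin(5x)·cos(x) dx = -160·(0) = 0.
  So ∫_0^π (u')² dx = 200*π + 8*π + 0 = 208*π.
||u||_{H^1}^2 = (16*π) + (208*π) = 224*π.


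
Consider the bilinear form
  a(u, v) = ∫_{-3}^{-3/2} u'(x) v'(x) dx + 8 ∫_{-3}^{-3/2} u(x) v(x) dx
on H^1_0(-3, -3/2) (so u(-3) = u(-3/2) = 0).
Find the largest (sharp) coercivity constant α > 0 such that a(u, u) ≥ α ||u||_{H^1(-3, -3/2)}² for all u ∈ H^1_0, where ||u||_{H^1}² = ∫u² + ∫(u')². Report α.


α = 1

Coercivity of a(·,·) on H^1_0(-3, -3/2) means a(u, u) ≥ α ||u||_{H^1}² for every u ∈ H^1_0.
The interval has length L = 3/2, and Poincaré/coercivity depend only on L. Here a(u, u) = ∫(u')² + (8)·∫u².
Here c = 8 ≥ 1, so a(u,u) = ∫(u')² + c∫u² ≥ ∫(u')² + ∫u² = ||u||_{H^1}², i.e. α = 1 works. No larger α is possible: a(u,u) ≥ α||u||_{H^1}² means (1−α)∫(u')² ≥ (α−c)∫u², and for the modes u_n = sin(nπ(x−x₀)/L) (x₀ the left endpoint) one has ∫u_n²/∫(u_n')² = (L/(nπ))² → 0, so a(u_n,u_n)/||u_n||_{H^1}² → 1. Hence the optimal constant is α = 1.
Therefore α = 1.


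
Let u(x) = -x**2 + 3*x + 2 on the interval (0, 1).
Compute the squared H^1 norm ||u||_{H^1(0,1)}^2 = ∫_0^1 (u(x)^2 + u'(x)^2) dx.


||u||_{H^1}^2 = 147/10

The H^1 norm (squared) on an interval (0, L) is
  ||u||_{H^1}^2 = ∫_0^L u(x)^2 dx + ∫_0^L u'(x)^2 dx.
Compute u'(x) = 3 - 2*x.
Then u(x)^2 = x**4 - 6*x**3 + 5*x**2 + 12*x + 4 and u'(x)^2 = 4*x**2 - 12*x + 9.
Integrate each monomial from 0 to 1 using ∫_0^1 c·x^n dx = c·1^(n+1)/(n+1):
  ∫_0^1 u(x)^2 dx = ∫_0^1 (x^4 - 6*x^3 + 5*x^2 + 12*x + 4) dx. Term by term:
    ∫_0^1 x^4 dx = 1/5;  ∫_0^1 -6*x^3 dx = -3/2;  ∫_0^1 5*x^2 dx = 5/3;
    ∫_0^1 12*x dx = 6;  ∫_0^1 4 dx = 4.
  Sum: 1/5 − 3/2 + 5/3 + 6 + 4 = 311/30.
  ∫_0^1 u'(x)^2 dx = ∫_0^1 (4*x^2 - 12*x + 9) dx. Term by term:
    ∫_0^1 4*x^2 dx = 4/3;  ∫_0^1 -12*x dx = -6;  ∫_0^1 9 dx = 9.
  Sum: 4/3 − 6 + 9 = 13/3.
Adding: ||u||_{H^1}^2 = 311/30 + 13/3 = 147/10.


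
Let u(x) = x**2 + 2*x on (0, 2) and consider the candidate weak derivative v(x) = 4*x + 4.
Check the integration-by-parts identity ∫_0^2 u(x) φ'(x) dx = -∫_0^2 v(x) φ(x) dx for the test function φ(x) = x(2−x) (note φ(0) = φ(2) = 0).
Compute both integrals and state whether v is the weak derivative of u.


LHS = -16/3, RHS = -32/3. No, v is not the weak derivative of u.

u(x) = x**2 + 2*x, classical derivative u'(x) = 2*x + 2.
φ(x) = x(2−x), so φ'(x) = 2 - 2*x.
Note φ(0) = φ(2) = 0, so the boundary term u·φ vanishes.
LHS = ∫_0^2 u(x) φ'(x) dx = ∫_0^2 (-2*x^3 - 2*x^2 + 4*x) dx. Term by term:
  ∫_0^2 -2*x^3 dx = -8;  ∫_0^2 -2*x^2 dx = -16/3;  ∫_0^2 4*x dx = 8.
Sum: -8 − 16/3 + 8 = -16/3.
So LHS = -16/3.
∫_0^2 v(x) φ(x) dx = ∫_0^2 (-4*x^3 + 4*x^2 + 8*x) dx. Term by term:
  ∫_0^2 -4*x^3 dx = -16;  ∫_0^2 4*x^2 dx = 32/3;  ∫_0^2 8*x dx = 16.
Sum: -16 + 32/3 + 16 = 32/3.
So RHS = -∫_0^2 v(x) φ(x) dx = -32/3.
LHS − RHS = 16/3 ≠ 0, so the identity fails.
(For a valid weak derivative the identity must hold for EVERY test function, in particular this one. The failure shows v is NOT the weak derivative of u.)
Correct weak derivative would be u'(x) = 2*x + 2.


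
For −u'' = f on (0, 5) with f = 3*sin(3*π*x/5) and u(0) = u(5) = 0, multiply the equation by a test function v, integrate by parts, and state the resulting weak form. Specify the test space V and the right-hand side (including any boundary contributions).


V = H^1_0(0, 5) (so v(0) = v(5) = 0); weak form: ∫_0^5 u'v' dx = ∫_0^5 (3*sin(3*π*x/5)) v dx for all v ∈ V.

Multiply both sides by a test function v and integrate from 0 to 5:
  ∫_0^5 −u''(x) v(x) dx = ∫_0^5 f(x) v(x) dx.
Integrate the LHS by parts once:
  ∫_0^5 −u'' v dx = −[u'(x) v(x)]_0^5 + ∫_0^5 u'(x) v'(x) dx.
Thus ∫_0^5 u'(x) v'(x) dx = ∫_0^5 f(x) v(x) dx + [u'(x) v(x)]_0^5.
Choose V so that boundary terms are either known or forced to vanish.
u is Dirichlet: u(0) = u(5) = 0. Let V = H^1_0(0, 5); then v(0) = v(5) = 0, and [u' v]_0^5 = 0.
Weak formulation: find u (satisfying any essential BC) such that ∫_0^5 u'(x) v'(x) dx = ∫_0^5 f v dx for all v ∈ V.
Substituting f(x) = 3*sin(3*π*x/5), the right-hand side is ∫_0^5 (3*sin(3*π*x/5)) v dx.


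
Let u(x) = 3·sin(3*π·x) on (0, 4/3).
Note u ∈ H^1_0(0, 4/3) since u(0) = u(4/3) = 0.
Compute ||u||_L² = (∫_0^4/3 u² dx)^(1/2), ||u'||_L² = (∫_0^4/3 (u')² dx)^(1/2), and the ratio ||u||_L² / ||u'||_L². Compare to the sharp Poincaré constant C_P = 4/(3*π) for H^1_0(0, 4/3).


||u||_L² / ||u'||_L² = 1/(3*π) < C_P = 4/(3*π).

u(x) = 3·sin(3*π·x), so u'(x) = 9*π*cos(3*π*x).
Writing u(x) = A·sin(kπx/L) with A = 3 and k = 4, use ∫_0^L sin²(kπx/L) dx = L/2 and ∫_0^L cos²(kπx/L) dx = L/2.
u² = 9·sin²(3*π·x) and (u')² = 81*π^2·cos²(3*π·x), and each of sin², cos² integrates to L/2 = 2/3 over (0, 4/3).
∫_0^4/3 u² dx = 6, so ||u||_L² = sqrt(6).
∫_0^4/3 (u')² dx = 54*π^2, so ||u'||_L² = 3*sqrt(6)*π.
Ratio ||u||_L² / ||u'||_L² = 1/(3*π).
Sharp Poincaré constant on H^1_0(0, 4/3) is C_P = L/π = 4/(3*π), achieved by sin(3*π/4·x).
This is the k = 4 harmonic; the ratio L/(kπ) is strictly less than C_P = L/π, consistent with the sharp inequality ||u||_L² ≤ C_P ||u'||_L².


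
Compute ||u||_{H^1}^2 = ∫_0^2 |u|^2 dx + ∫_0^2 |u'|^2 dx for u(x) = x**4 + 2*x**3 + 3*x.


||u||_{H^1}^2 = 525358/315

The H^1 norm (squared) on an interval (0, L) is
  ||u||_{H^1}^2 = ∫_0^L u(x)^2 dx + ∫_0^L u'(x)^2 dx.
Compute u'(x) = 4*x**3 + 6*x**2 + 3.
Then u(x)^2 = x**8 + 4*x**7 + 4*x**6 + 6*x**5 + 12*x**4 + 9*x**2 and u'(x)^2 = 16*x**6 + 48*x**5 + 36*x**4 + 24*x**3 + 36*x**2 + 9.
Integrate each monomial from 0 to 2 using ∫_0^2 c·x^n dx = c·2^(n+1)/(n+1):
  ∫_0^2 u(x)^2 dx = ∫_0^2 (x^8 + 4*x^7 + 4*x^6 + 6*x^5 + 12*x^4 + 9*x^2) dx. Term by term:
    ∫_0^2 x^8 dx = 512/9;  ∫_0^2 4*x^7 dx = 128;  ∫_0^2 4*x^6 dx = 512/7;
    ∫_0^2 6*x^5 dx = 64;  ∫_0^2 12*x^4 dx = 384/5;  ∫_0^2 9*x^2 dx = 24.
  Sum: 512/9 + 128 + 512/7 + 64 + 384/5 + 24 = 133192/315.
  ∫_0^2 u'(x)^2 dx = ∫_0^2 (16*x^6 + 48*x^5 + 36*x^4 + 24*x^3 + 36*x^2 + 9) dx. Term by term:
    ∫_0^2 16*x^6 dx = 2048/7;  ∫_0^2 48*x^5 dx = 512;  ∫_0^2 36*x^4 dx = 1152/5;
    ∫_0^2 24*x^3 dx = 96;  ∫_0^2 36*x^2 dx = 96;  ∫_0^2 9 dx = 18.
  Sum: 2048/7 + 512 + 1152/5 + 96 + 96 + 18 = 43574/35.
Adding: ||u||_{H^1}^2 = 133192/315 + 43574/35 = 525358/315.


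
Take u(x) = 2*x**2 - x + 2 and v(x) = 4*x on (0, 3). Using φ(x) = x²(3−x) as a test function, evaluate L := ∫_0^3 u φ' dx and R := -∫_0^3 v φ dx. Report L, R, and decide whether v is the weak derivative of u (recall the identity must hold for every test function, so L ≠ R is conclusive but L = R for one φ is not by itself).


LHS = -837/20, RHS = -243/5. No, v is not the weak derivative of u.

u(x) = 2*x**2 - x + 2, classical derivative u'(x) = 4*x - 1.
φ(x) = x²(3−x), so φ'(x) = 3*x*(2 - x).
Note φ(0) = φ(3) = 0, so the boundary term u·φ vanishes.
LHS = ∫_0^3 u(x) φ'(x) dx = ∫_0^3 (-6*x^4 + 15*x^3 - 12*x^2 + 12*x) dx. Term by term:
  ∫_0^3 -6*x^4 dx = -1458/5;  ∫_0^3 15*x^3 dx = 1215/4;  ∫_0^3 -12*x^2 dx = -108;
  ∫_0^3 12*x dx = 54.
Sum: -1458/5 + 1215/4 − 108 + 54 = -837/20.
So LHS = -837/20.
∫_0^3 v(x) φ(x) dx = ∫_0^3 (-4*x^4 + 12*x^3) dx. Term by term:
  ∫_0^3 -4*x^4 dx = -972/5;  ∫_0^3 12*x^3 dx = 243.
Sum: -972/5 + 243 = 243/5.
So RHS = -∫_0^3 v(x) φ(x) dx = -243/5.
LHS − RHS = 27/4 ≠ 0, so the identity fails.
(For a valid weak derivative the identity must hold for EVERY test function, in particular this one. The failure shows v is NOT the weak derivative of u.)
Correct weak derivative would be u'(x) = 4*x - 1.


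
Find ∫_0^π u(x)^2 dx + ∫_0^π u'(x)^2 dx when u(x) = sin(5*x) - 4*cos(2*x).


||u||_{H^1(0,π)}^2 = -400/21 + 53*π

u'(x) = 8*sin(2*x) + 5*cos(5*x).
Expand u² and (u')² and integrate term by term on (0, π), using: for integers n ≥ 1, ∫_0^π sin²(nx) dx = ∫_0^π cos²(nx) dx = π/2; for n ≠ n', ∫_0^π sin(nx)sin(n'x) dx = ∫_0^π cos(nx)cos(n'x) dx = 0; and by product-to-sum, ∫_0^π sin(nx)cos(n'x) dx = ½∫_0^π [sin((n+n')x) + sin((n−n')x)] dx, which is 0 when n+n' is even and 2n/(n²−n'²) when n+n' is odd (it need not vanish on (0, π)).
  u² squared terms: (-4)²·∫cos(2x)² dx = 16·π/2 = 8*π;  (1)²·∫sin(5x)² dx = 1·π/2 = π/2.
  u² cross terms: 2·(-4)·(1)·∫cos(2x)·sin(5x) dx = -8·(10/21) = -80/21.
  So ∫_0^π u² dx = 8*π + π/2 − 80/21 = -80/21 + 17*π/2.
  (u')² squared terms: (5)²·∫cos(5x)² dx = 25·π/2 = 25*π/2;  (8)²·∫sin(2x)² dx = 64·π/2 = 32*π.
  (u')² cross terms: 2·(5)·(8)·∫cos(5x)·sin(2x) dx = 80·(-4/21) = -320/21.
  So ∫_0^π (u')² dx = 25*π/2 + 32*π − 320/21 = -320/21 + 89*π/2.
||u||_{H^1}^2 = (-80/21 + 17*π/2) + (-320/21 + 89*π/2) = -400/21 + 53*π.


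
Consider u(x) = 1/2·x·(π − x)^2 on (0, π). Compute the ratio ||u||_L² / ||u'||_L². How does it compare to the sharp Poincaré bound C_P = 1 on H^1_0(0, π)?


||u||_L² / ||u'||_L² = sqrt(14)*π/14 < C_P = 1.

u(x) = 1/2·x·(π − x)^2, so u'(x) = (x - π)*(3*x - π)/2.
u(x) = 1/2·x·(π − x)^2 vanishes at x = 0 and x = π, so u ∈ H^1_0(0, π). Differentiate via the product rule and integrate the resulting polynomials term by term.
  ∫_0^π u² dx = ∫_0^π (x^6/4 - π*x^5 + 3*π^2*x^4/2 - π^3*x^3 + π^4*x^2/4) dx. Term by term:
    ∫_0^π x^6/4 dx = π^7/28;  ∫_0^π -π*x^5 dx = -π^7/6;  ∫_0^π 3*π^2*x^4/2 dx = 3*π^7/10;
    ∫_0^π -π^3*x^3 dx = -π^7/4;  ∫_0^π π^4*x^2/4 dx = π^7/12.
  Sum: π^7/28 − π^7/6 + 3*π^7/10 − π^7/4 + π^7/12 = π^7/420.
  ∫_0^π (u')² dx = ∫_0^π (9*x^4/4 - 6*π*x^3 + 11*π^2*x^2/2 - 2*π^3*x + π^4/4) dx. Term by term:
    ∫_0^π 9*x^4/4 dx = 9*π^5/20;  ∫_0^π -6*π*x^3 dx = -3*π^5/2;  ∫_0^π 11*π^2*x^2/2 dx = 11*π^5/6;
    ∫_0^π -2*π^3*x dx = -π^5;  ∫_0^π π^4/4 dx = π^5/4.
  Sum: 9*π^5/20 − 3*π^5/2 + 11*π^5/6 − π^5 + π^5/4 = π^5/30.
∫_0^π u² dx = π^7/420, so ||u||_L² = sqrt(105)*π^(7/2)/210.
∫_0^π (u')² dx = π^5/30, so ||u'||_L² = sqrt(30)*π^(5/2)/30.
Ratio ||u||_L² / ||u'||_L² = sqrt(14)*π/14.
Sharp Poincaré constant on H^1_0(0, π) is C_P = L/π = 1, achieved by sin(x).
A polynomial bump cannot attain the sharp Poincaré constant (only the first sine eigenfunction does), so the ratio is strictly less than C_P, consistent with ||u||_L² ≤ C_P ||u'||_L².


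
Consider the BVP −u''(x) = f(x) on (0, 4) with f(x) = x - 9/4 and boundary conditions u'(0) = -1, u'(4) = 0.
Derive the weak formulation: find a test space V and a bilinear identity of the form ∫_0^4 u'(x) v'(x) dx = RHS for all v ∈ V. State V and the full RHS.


V = H^1(0, 4) (v unrestricted at boundary; u is determined up to an additive constant); weak form: ∫_0^4 u'v' dx = ∫_0^4 (x - 9/4) v dx + v(0) for all v ∈ V.

Multiply both sides by a test function v and integrate from 0 to 4:
  ∫_0^4 −u''(x) v(x) dx = ∫_0^4 f(x) v(x) dx.
Integrate the LHS by parts once:
  ∫_0^4 −u'' v dx = −[u'(x) v(x)]_0^4 + ∫_0^4 u'(x) v'(x) dx.
Thus ∫_0^4 u'(x) v'(x) dx = ∫_0^4 f(x) v(x) dx + [u'(x) v(x)]_0^4.
Choose V so that boundary terms are either known or forced to vanish.
u has inhomogeneous Neumann u'(0) = -1, u'(4) = 0. [u' v]_0^4 = (0)·v(4) − (-1)·v(0) = v(0). Take V = H^1(0, 4); boundary term becomes part of RHS.
Weak formulation: find u (satisfying any essential BC) such that ∫_0^4 u'(x) v'(x) dx = ∫_0^4 f v dx + v(0) for all v ∈ V (Neumann data are natural BCs: they enter the RHS as boundary terms).
Substituting f(x) = x - 9/4, the right-hand side is ∫_0^4 (x - 9/4) v dx + v(0).
Compatibility check (pure Neumann): taking v ≡ 1 ∈ V gives 0 = ∫_0^4 f dx + (0) − (-1), i.e. ∫_0^4 f dx must equal u'(0) − u'(4) = -1. Indeed ∫_0^4 (x - 9/4) dx = -1, so the data are compatible. The solution is then unique only up to an additive constant (fix it e.g. by requiring ∫_0^4 u dx = 0).


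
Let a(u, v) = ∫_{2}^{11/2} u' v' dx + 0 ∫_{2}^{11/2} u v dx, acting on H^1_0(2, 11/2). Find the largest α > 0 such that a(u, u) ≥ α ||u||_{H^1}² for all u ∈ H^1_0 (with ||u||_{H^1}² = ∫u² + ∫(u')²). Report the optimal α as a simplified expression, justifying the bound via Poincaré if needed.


α = 4*π^2/(4*π^2 + 49)

Coercivity of a(·,·) on H^1_0(2, 11/2) means a(u, u) ≥ α ||u||_{H^1}² for every u ∈ H^1_0.
The interval has length L = 7/2, and Poincaré/coercivity depend only on L. Here a(u, u) = ∫(u')² + (0)·∫u².
Here c = 0, so a(u,u) = ∫(u')² alone. The condition a(u,u) ≥ α||u||_{H^1}² reads (1−α)∫(u')² ≥ (α−c)∫u². Any admissible α is ≤ 1 (rapidly oscillating u have ∫u²/∫(u')² → 0), and α = 1 would force 0 ≥ (1−c)∫u², impossible since c < 1; so 1−α > 0. By the sharp Poincaré inequality on H^1_0 of an interval of length L, ∫(u')² ≥ (π/L)²∫u² with equality for the first sine mode sin(π(x−x₀)/L) (x₀ the left endpoint), so the inequality holds for all u iff (1−α)(π/L)² ≥ α − c, i.e. α ≤ ((π/L)² + c)/((π/L)² + 1) = (1 + c(L/π)²)/(1 + (L/π)²). (Direct route, valid since c ≤ 0: Poincaré gives c∫u² ≥ c(L/π)²∫(u')², so a(u,u) ≥ (1 + c(L/π)²)∫(u')², while ||u||_{H^1}² ≤ (1 + (L/π)²)∫(u')²; dividing yields the same α.) With (π/L)² = 4*π^2/49 and c = 0, the largest admissible constant is α = ((π/L)² + c)/((π/L)² + 1).
Simplifying, α = 4*π^2/(4*π^2 + 49).


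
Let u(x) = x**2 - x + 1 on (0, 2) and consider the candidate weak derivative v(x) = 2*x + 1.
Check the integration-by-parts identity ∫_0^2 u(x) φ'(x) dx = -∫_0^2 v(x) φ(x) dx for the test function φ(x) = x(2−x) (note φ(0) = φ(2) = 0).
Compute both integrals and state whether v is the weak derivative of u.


LHS = -4/3, RHS = -4. No, v is not the weak derivative of u.

u(x) = x**2 - x + 1, classical derivative u'(x) = 2*x - 1.
φ(x) = x(2−x), so φ'(x) = 2 - 2*x.
Note φ(0) = φ(2) = 0, so the boundary term u·φ vanishes.
LHS = ∫_0^2 u(x) φ'(x) dx = ∫_0^2 (-2*x^3 + 4*x^2 - 4*x + 2) dx. Term by term:
  ∫_0^2 -2*x^3 dx = -8;  ∫_0^2 4*x^2 dx = 32/3;  ∫_0^2 -4*x dx = -8;
  ∫_0^2 2 dx = 4.
Sum: -8 + 32/3 − 8 + 4 = -4/3.
So LHS = -4/3.
∫_0^2 v(x) φ(x) dx = ∫_0^2 (-2*x^3 + 3*x^2 + 2*x) dx. Term by term:
  ∫_0^2 -2*x^3 dx = -8;  ∫_0^2 3*x^2 dx = 8;  ∫_0^2 2*x dx = 4.
Sum: -8 + 8 + 4 = 4.
So RHS = -∫_0^2 v(x) φ(x) dx = -4.
LHS − RHS = 8/3 ≠ 0, so the identity fails.
(For a valid weak derivative the identity must hold for EVERY test function, in particular this one. The failure shows v is NOT the weak derivative of u.)
Correct weak derivative would be u'(x) = 2*x - 1.


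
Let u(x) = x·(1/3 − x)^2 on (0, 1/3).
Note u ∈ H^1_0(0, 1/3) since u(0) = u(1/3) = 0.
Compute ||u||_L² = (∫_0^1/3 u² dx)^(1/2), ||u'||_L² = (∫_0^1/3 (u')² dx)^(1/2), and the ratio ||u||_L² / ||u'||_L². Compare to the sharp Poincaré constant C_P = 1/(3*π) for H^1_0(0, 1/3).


||u||_L² / ||u'||_L² = sqrt(14)/42 < C_P = 1/(3*π).

u(x) = x·(1/3 − x)^2, so u'(x) = (3*x - 1)*(9*x - 1)/9.
u(x) = x·(1/3 − x)^2 vanishes at x = 0 and x = 1/3, so u ∈ H^1_0(0, 1/3). Differentiate via the product rule and integrate the resulting polynomials term by term.
  ∫_0^1/3 u² dx = ∫_0^1/3 (x^6 - 4*x^5/3 + 2*x^4/3 - 4*x^3/27 + x^2/81) dx. Term by term:
    ∫_0^1/3 x^6 dx = 1/15309;  ∫_0^1/3 -4*x^5/3 dx = -2/6561;  ∫_0^1/3 2*x^4/3 dx = 2/3645;
    ∫_0^1/3 -4*x^3/27 dx = -1/2187;  ∫_0^1/3 x^2/81 dx = 1/6561.
  Sum: 1/15309 − 2/6561 + 2/3645 − 1/2187 + 1/6561 = 1/229635.
  ∫_0^1/3 (u')² dx = ∫_0^1/3 (9*x^4 - 8*x^3 + 22*x^2/9 - 8*x/27 + 1/81) dx. Term by term:
    ∫_0^1/3 9*x^4 dx = 1/135;  ∫_0^1/3 -8*x^3 dx = -2/81;  ∫_0^1/3 22*x^2/9 dx = 22/729;
    ∫_0^1/3 -8*x/27 dx = -4/243;  ∫_0^1/3 1/81 dx = 1/243.
  Sum: 1/135 − 2/81 + 22/729 − 4/243 + 1/243 = 2/3645.
∫_0^1/3 u² dx = 1/229635, so ||u||_L² = sqrt(35)/2835.
∫_0^1/3 (u')² dx = 2/3645, so ||u'||_L² = sqrt(10)/135.
Ratio ||u||_L² / ||u'||_L² = sqrt(14)/42.
Sharp Poincaré constant on H^1_0(0, 1/3) is C_P = L/π = 1/(3*π), achieved by sin(3*π·x).
A polynomial bump cannot attain the sharp Poincaré constant (only the first sine eigenfunction does), so the ratio is strictly less than C_P, consistent with ||u||_L² ≤ C_P ||u'||_L².


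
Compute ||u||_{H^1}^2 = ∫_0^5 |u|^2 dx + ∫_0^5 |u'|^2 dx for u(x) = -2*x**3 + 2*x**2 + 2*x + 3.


||u||_{H^1}^2 = 255030/7

The H^1 norm (squared) on an interval (0, L) is
  ||u||_{H^1}^2 = ∫_0^L u(x)^2 dx + ∫_0^L u'(x)^2 dx.
Compute u'(x) = -6*x**2 + 4*x + 2.
Then u(x)^2 = 4*x**6 - 8*x**5 - 4*x**4 - 4*x**3 + 16*x**2 + 12*x + 9 and u'(x)^2 = 36*x**4 - 48*x**3 - 8*x**2 + 16*x + 4.
Integrate each monomial from 0 to 5 using ∫_0^5 c·x^n dx = c·5^(n+1)/(n+1):
  ∫_0^5 u(x)^2 dx = ∫_0^5 (4*x^6 - 8*x^5 - 4*x^4 - 4*x^3 + 16*x^2 + 12*x + 9) dx. Term by term:
    ∫_0^5 4*x^6 dx = 312500/7;  ∫_0^5 -8*x^5 dx = -62500/3;  ∫_0^5 -4*x^4 dx = -2500;
    ∫_0^5 -4*x^3 dx = -625;  ∫_0^5 16*x^2 dx = 2000/3;  ∫_0^5 12*x dx = 150;
    ∫_0^5 9 dx = 45.
  Sum: 312500/7 − 62500/3 − 2500 − 625 + 2000/3 + 150 + 45 = 452470/21.
  ∫_0^5 u'(x)^2 dx = ∫_0^5 (36*x^4 - 48*x^3 - 8*x^2 + 16*x + 4) dx. Term by term:
    ∫_0^5 36*x^4 dx = 22500;  ∫_0^5 -48*x^3 dx = -7500;  ∫_0^5 -8*x^2 dx = -1000/3;
    ∫_0^5 16*x dx = 200;  ∫_0^5 4 dx = 20.
  Sum: 22500 − 7500 − 1000/3 + 200 + 20 = 44660/3.
Adding: ||u||_{H^1}^2 = 452470/21 + 44660/3 = 255030/7.
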